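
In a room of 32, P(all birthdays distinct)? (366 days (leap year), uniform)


P(all different) = Π(366-i)/366 for i=0..31
= (366/366)×(365/366)×...×(335/366)
= 0.247626

P ≈ 0.2476 ≈ 24.76%


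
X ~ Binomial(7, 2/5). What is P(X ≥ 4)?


P(X ≥ 4) = Σ P(X=i) for i=4..7
P(X=4) = 3024/15625
P(X=5) = 6048/78125
P(X=6) = 1344/78125
P(X=7) = 128/78125
Sum = 4528/15625

P(X ≥ 4) = 4528/15625 ≈ 28.98%


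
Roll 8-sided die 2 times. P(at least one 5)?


P(no 5)^2 = (7/8)^2 = 49/64
P(≥1) = 1 - 49/64 = 15/64

P = 15/64 ≈ 23.44%


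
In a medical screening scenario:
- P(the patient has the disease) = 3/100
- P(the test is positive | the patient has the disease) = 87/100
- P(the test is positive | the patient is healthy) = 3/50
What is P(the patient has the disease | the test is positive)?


Using Bayes' theorem:
P(A|B) = P(B|A)·P(A) / P(B)

P(the test is positive) = 87/100 × 3/100 + 3/50 × 97/100
= 261/10000 + 291/5000 = 843/10000

P(the patient has the disease|the test is positive) = (261/10000) / (843/10000) = 87/281

P(the patient has the disease|the test is positive) = 87/281 ≈ 30.96%


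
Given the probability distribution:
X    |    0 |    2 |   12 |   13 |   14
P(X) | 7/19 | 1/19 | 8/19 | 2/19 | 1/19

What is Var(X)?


E[X] = 138/19
E[X²] = 1690/19
Var(X) = E[X²] - (E[X])² = 1690/19 - 19044/361 = 13066/361

Var(X) = 13066/361 ≈ 36.1939


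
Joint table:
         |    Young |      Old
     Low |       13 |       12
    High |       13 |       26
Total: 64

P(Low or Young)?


P(Low∨Young) = P(Low) + P(Young) - P(Low∧Young)
= (25 + 26 - 13)/64 = 38/64 = 19/32

P = 19/32 ≈ 59.38%


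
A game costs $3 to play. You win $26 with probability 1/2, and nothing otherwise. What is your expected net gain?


E[gain] = (26-3)×1/2 + (-3)×1/2
= 23/2 - 3/2 = 10

Expected net gain = $10 ≈ $10.00


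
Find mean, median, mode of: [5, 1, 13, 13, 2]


Sorted: [1, 2, 5, 13, 13]
Mean = 34/5
Median = 5
Freq: {5: 1, 1: 1, 13: 2, 2: 1}
Mode: [13]

Mean=34/5, Median=5, Mode=13


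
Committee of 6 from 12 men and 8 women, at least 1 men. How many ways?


Count by #men:
  1M,5W: C(12,1)×C(8,5)=672
  2M,4W: C(12,2)×C(8,4)=4620
  3M,3W: C(12,3)×C(8,3)=12320
  4M,2W: C(12,4)×C(8,2)=13860
  5M,1W: C(12,5)×C(8,1)=6336
  6M,0W: C(12,6)×C(8,0)=924
Total = 38732

38732


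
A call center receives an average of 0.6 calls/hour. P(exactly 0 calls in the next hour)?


Poisson(λ=0.6): P(X=0) = e^(-λ)×λ^k/k!
= e^(-0.6) × 0.6^0 / 0!
≈ 0.5488116361 × 1 / 1 ≈ 0.548812

P(X=0) ≈ 0.548812 ≈ 54.88%


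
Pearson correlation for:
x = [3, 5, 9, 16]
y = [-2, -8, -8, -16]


n=4, Σx=33, Σy=-34, Σxy=-374, Σx²=371, Σy²=388
r = (4×(-374) - 33×(-34))/√((4×371 - 33²)(4×388 - (-34)²))
= -374/√(395×396) = -374/√156420 ≈ -374/395.4997 ≈ -0.9456

r ≈ -0.9456


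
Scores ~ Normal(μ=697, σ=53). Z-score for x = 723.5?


z = (x - μ)/σ = (723.5 - 697)/53 = 0.5

z = 0.5


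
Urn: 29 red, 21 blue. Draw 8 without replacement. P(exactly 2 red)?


Hypergeometric: C(29,2)×C(21,6)/C(50,8)
= 406×54264/536878650 = 524552/12782825

P(X=2) = 524552/12782825 ≈ 4.10%


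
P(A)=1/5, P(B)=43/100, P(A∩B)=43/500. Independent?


P(A)×P(B) = 43/500
P(A∩B) = 43/500
Equal ✓ → Independent

Yes, independent


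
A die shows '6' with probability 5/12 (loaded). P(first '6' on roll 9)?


Geometric: P(X=9) = (1-p)^(k-1)×p = (7/12)^8×5/12 = 28824005/5159780352

P(X=9) = 28824005/5159780352 ≈ 0.56%


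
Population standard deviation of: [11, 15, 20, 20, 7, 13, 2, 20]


Mean = 108/8 = 27/2
  (11-27/2)²=25/4
  (15-27/2)²=9/4
  (20-27/2)²=169/4
  (20-27/2)²=169/4
  (7-27/2)²=169/4
  (13-27/2)²=1/4
  (2-27/2)²=529/4
  (20-27/2)²=169/4
Σ(x-μ)² = 310
σ² = 310/8 = 155/4

σ = √(155/4) ≈ 6.2249


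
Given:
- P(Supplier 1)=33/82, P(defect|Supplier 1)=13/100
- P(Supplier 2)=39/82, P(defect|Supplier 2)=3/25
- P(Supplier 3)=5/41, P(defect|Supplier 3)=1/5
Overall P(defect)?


P(B) = Σ P(B|Aᵢ)×P(Aᵢ)
  13/100×33/82 = 429/8200
  3/25×39/82 = 117/2050
  1/5×5/41 = 1/41
Sum = 1097/8200

P(defect) = 1097/8200 ≈ 13.38%


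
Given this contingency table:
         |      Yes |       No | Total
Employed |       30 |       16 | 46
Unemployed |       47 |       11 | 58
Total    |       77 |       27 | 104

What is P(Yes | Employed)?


P(Yes | Employed) = 30/(30+16) = 30/46 = 15/23

P(Yes|Employed) = 15/23 ≈ 65.22%


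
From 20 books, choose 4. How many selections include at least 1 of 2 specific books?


Complement: C(20,4) - C(18,4) = 4845 - 3060 = 1785

1785


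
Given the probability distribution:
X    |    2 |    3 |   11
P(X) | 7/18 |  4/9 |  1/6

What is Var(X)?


E[X] = 71/18
E[X²] = 463/18
Var(X) = E[X²] - (E[X])² = 463/18 - 5041/324 = 3293/324

Var(X) = 3293/324 ≈ 10.1636


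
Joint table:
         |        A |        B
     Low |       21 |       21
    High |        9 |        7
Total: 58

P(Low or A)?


P(Low∨A) = P(Low) + P(A) - P(Low∧A)
= (42 + 30 - 21)/58 = 51/58

P = 51/58 ≈ 87.93%


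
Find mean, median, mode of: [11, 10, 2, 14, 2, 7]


Sorted: [2, 2, 7, 10, 11, 14]
Mean = 46/6 = 23/3
Median = 17/2
Freq: {11: 1, 10: 1, 2: 2, 14: 1, 7: 1}
Mode: [2]

Mean=23/3, Median=17/2, Mode=2


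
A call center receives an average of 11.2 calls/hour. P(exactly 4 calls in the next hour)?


Poisson(λ=11.2): P(X=4) = e^(-λ)×λ^k/k!
= e^(-11.2) × 11.2^4 / 4!
≈ 1.367419607e-05 × 15735.1936 / 24 ≈ 0.008965

P(X=4) ≈ 0.008965 ≈ 0.90%


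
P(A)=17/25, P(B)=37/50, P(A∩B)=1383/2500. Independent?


P(A)×P(B) = 629/1250
P(A∩B) = 1383/2500
Not equal → NOT independent

No, not independent


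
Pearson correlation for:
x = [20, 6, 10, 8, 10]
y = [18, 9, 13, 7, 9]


n=5, Σx=54, Σy=56, Σxy=690, Σx²=700, Σy²=704
r = (5×690 - 54×56)/√((5×700 - 54²)(5×704 - 56²))
= 426/√(584×384) = 426/√224256 ≈ 426/473.5568 ≈ 0.8996

r ≈ 0.8996


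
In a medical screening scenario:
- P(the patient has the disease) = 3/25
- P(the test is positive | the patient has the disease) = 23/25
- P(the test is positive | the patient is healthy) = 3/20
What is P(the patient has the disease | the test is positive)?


Using Bayes' theorem:
P(A|B) = P(B|A)·P(A) / P(B)

P(the test is positive) = 23/25 × 3/25 + 3/20 × 22/25
= 69/625 + 33/250 = 303/1250

P(the patient has the disease|the test is positive) = (69/625) / (303/1250) = 46/101

P(the patient has the disease|the test is positive) = 46/101 ≈ 45.54%


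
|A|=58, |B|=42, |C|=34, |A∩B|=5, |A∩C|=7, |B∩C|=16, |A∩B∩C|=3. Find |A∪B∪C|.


|A∪B∪C| = 58+42+34-5-7-16+3 = 109

|A∪B∪C| = 109


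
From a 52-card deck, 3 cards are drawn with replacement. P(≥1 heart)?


P(not a heart) = 39/52 = 3/4
P(none in 3 draws) = (3/4)^3 = 27/64
P(≥1 heart) = 1 - 27/64 = 37/64

P = 37/64 ≈ 57.81%


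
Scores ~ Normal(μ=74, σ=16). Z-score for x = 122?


z = (x - μ)/σ = (122 - 74)/16 = 3.0

z = 3.0


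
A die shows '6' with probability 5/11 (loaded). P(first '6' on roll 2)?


Geometric: P(X=2) = (1-p)^(k-1)×p = (6/11)^1×5/11 = 30/121

P(X=2) = 30/121 ≈ 24.79%


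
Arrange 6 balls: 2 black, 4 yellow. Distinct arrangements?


6!/(2!×4!) = 15

15


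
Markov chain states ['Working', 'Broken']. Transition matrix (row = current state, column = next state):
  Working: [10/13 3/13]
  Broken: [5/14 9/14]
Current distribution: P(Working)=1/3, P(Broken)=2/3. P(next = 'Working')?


P(next=Working) = Σᵢ P(now=i)×P(i→Working)
= 1/3×10/13 + 2/3×5/14
= 10/39 + 5/21 = 45/91

P = 45/91 ≈ 0.4945


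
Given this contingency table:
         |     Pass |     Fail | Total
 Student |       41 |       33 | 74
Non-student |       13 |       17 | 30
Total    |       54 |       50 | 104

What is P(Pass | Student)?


P(Pass | Student) = 41/(41+33) = 41/74

P(Pass|Student) = 41/74 ≈ 55.41%


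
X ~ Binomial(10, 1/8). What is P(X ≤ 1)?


P(X ≤ 1) = Σ P(X=i) for i=0..1
P(X=0) = 282475249/1073741824
P(X=1) = 201768035/536870912
Sum = 686011319/1073741824

P(X ≤ 1) = 686011319/1073741824 ≈ 63.89%


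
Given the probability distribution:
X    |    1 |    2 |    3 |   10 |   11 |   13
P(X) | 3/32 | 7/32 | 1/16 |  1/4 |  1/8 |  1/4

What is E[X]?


E[X] = Σ x·P(X=x)
= (1)×(3/32) + (2)×(7/32) + (3)×(1/16) + (10)×(1/4) + (11)×(1/8) + (13)×(1/4)
= 251/32

E[X] = 251/32


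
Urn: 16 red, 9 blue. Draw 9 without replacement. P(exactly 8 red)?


Hypergeometric: C(16,8)×C(9,1)/C(25,9)
= 12870×9/2042975 = 2106/37145

P(X=8) = 2106/37145 ≈ 5.67%


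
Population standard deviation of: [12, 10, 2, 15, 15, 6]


Mean = 60/6 = 10
  (12-10)²=4
  (10-10)²=0
  (2-10)²=64
  (15-10)²=25
  (15-10)²=25
  (6-10)²=16
Σ(x-μ)² = 134
σ² = 134/6 = 67/3

σ = √(67/3) ≈ 4.7258


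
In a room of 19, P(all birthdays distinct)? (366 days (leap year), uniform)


P(all different) = Π(366-i)/366 for i=0..18
= (366/366)×(365/366)×...×(348/366)
= 0.621705

P ≈ 0.6217 ≈ 62.17%


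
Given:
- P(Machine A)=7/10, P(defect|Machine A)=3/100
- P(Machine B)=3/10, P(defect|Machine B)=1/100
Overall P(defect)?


P(B) = Σ P(B|Aᵢ)×P(Aᵢ)
  3/100×7/10 = 21/1000
  1/100×3/10 = 3/1000
Sum = 3/125

P(defect) = 3/125 ≈ 2.40%


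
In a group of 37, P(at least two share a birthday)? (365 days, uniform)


P(all different) = Π(365-i)/365 for i=0..36
= 0.151266
P(match) = 1 - 0.151266 = 0.848734

P ≈ 0.8487 ≈ 84.87%


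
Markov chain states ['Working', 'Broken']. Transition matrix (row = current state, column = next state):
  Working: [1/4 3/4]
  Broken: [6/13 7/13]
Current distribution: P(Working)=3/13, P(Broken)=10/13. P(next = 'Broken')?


P(next=Broken) = Σᵢ P(now=i)×P(i→Broken)
= 3/13×3/4 + 10/13×7/13
= 9/52 + 70/169 = 397/676

P = 397/676 ≈ 0.5873


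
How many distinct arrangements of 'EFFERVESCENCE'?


Letters: 13, freq: {'E': 5, 'F': 2, 'R': 1, 'V': 1, 'S': 1, 'C': 2, 'N': 1}
13!/(5!×2!×1!×1!×1!×2!×1!) = 6227020800/480 = 12972960

12972960


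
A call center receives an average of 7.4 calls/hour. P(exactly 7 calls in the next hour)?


Poisson(λ=7.4): P(X=7) = e^(-λ)×λ^k/k!
= e^(-7.4) × 7.4^7 / 7!
≈ 0.0006112527611 × 1215128.0273 / 5040 ≈ 0.147371

P(X=7) ≈ 0.147371 ≈ 14.74%


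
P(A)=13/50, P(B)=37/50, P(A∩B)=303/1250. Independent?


P(A)×P(B) = 481/2500
P(A∩B) = 303/1250
Not equal → NOT independent

No, not independent


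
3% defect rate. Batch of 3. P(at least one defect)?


P(all good) = (97/100)^3 = 912673/1000000
P(≥1 defect) = 87327/1000000

P = 87327/1000000 ≈ 8.73%


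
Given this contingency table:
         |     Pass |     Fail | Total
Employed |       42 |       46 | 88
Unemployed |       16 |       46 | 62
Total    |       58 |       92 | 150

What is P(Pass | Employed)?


P(Pass | Employed) = 42/(42+46) = 42/88 = 21/44

P(Pass|Employed) = 21/44 ≈ 47.73%


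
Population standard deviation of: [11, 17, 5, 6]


Mean = 39/4
  (11-39/4)²=25/16
  (17-39/4)²=841/16
  (5-39/4)²=361/16
  (6-39/4)²=225/16
Σ(x-μ)² = 363/4
σ² = (363/4)/4 = 363/16

σ = √(363/16) ≈ 4.7631


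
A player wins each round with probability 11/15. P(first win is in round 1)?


Geometric: P(X=1) = (1-p)^(k-1)×p = (4/15)^0×11/15 = 11/15

P(X=1) = 11/15 ≈ 73.33%


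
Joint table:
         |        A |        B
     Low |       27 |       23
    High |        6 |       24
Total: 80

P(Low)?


P(Low) = (27+23)/80 = 50/80 = 5/8

P(Low) = 5/8 ≈ 62.50%


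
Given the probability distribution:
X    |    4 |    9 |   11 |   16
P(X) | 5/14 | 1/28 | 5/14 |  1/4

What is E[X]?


E[X] = Σ x·P(X=x)
= (4)×(5/14) + (9)×(1/28) + (11)×(5/14) + (16)×(1/4)
= 271/28

E[X] = 271/28


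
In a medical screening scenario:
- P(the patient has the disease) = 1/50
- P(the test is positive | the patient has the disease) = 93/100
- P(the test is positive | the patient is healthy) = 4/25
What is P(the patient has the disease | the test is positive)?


Using Bayes' theorem:
P(A|B) = P(B|A)·P(A) / P(B)

P(the test is positive) = 93/100 × 1/50 + 4/25 × 49/50
= 93/5000 + 98/625 = 877/5000

P(the patient has the disease|the test is positive) = (93/5000) / (877/5000) = 93/877

P(the patient has the disease|the test is positive) = 93/877 ≈ 10.60%


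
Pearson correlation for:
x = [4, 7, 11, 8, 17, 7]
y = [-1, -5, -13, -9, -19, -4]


n=6, Σx=54, Σy=-51, Σxy=-605, Σx²=588, Σy²=653
r = (6×(-605) - 54×(-51))/√((6×588 - 54²)(6×653 - (-51)²))
= -876/√(612×1317) = -876/√806004 ≈ -876/897.7773 ≈ -0.9757

r ≈ -0.9757


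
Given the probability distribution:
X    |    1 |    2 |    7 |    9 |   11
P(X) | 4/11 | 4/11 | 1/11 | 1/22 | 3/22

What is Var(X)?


E[X] = 40/11
E[X²] = 291/11
Var(X) = E[X²] - (E[X])² = 291/11 - 1600/121 = 1601/121

Var(X) = 1601/121 ≈ 13.2314


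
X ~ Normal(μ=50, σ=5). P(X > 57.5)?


z = (57.5-50)/5 = 1.5
P(X > 57.5) = 1 - P(Z ≤ 1.5) = 1 - 0.9332 = 0.0668

P(X > 57.5) ≈ 0.0668


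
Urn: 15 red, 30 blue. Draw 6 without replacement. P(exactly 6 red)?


Hypergeometric: C(15,6)×C(30,0)/C(45,6)
= 5005×1/8145060 = 13/21156

P(X=6) = 13/21156 ≈ 0.06%


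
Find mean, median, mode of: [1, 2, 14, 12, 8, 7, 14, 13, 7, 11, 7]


Sorted: [1, 2, 7, 7, 7, 8, 11, 12, 13, 14, 14]
Mean = 96/11
Median = 8
Freq: {1: 1, 2: 1, 14: 2, 12: 1, 8: 1, 7: 3, 13: 1, 11: 1}
Mode: [7]

Mean=96/11, Median=8, Mode=7


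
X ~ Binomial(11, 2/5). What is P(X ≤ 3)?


P(X ≤ 3) = Σ P(X=i) for i=0..3
P(X=0) = 177147/48828125
P(X=1) = 1299078/48828125
P(X=2) = 866052/9765625
P(X=3) = 1732104/9765625
Sum = 2893401/9765625

P(X ≤ 3) = 2893401/9765625 ≈ 29.63%


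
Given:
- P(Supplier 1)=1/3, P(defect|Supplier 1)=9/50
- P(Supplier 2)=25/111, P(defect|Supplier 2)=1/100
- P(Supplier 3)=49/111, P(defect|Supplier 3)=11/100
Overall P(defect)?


P(B) = Σ P(B|Aᵢ)×P(Aᵢ)
  9/50×1/3 = 3/50
  1/100×25/111 = 1/444
  11/100×49/111 = 539/11100
Sum = 41/370

P(defect) = 41/370 ≈ 11.08%


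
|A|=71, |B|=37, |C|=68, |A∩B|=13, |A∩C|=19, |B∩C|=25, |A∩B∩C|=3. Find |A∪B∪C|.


|A∪B∪C| = 71+37+68-13-19-25+3 = 122

|A∪B∪C| = 122


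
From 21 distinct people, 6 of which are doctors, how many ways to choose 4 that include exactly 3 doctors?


Choose 3 of the 6 doctors and 1 of the other 15 people:
C(6,3)×C(15,1) = 20×15 = 300

300


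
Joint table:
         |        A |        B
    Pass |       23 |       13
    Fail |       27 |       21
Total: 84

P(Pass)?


P(Pass) = (23+13)/84 = 36/84 = 3/7

P(Pass) = 3/7 ≈ 42.86%


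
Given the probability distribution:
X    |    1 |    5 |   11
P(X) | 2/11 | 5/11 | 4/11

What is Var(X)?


E[X] = 71/11
E[X²] = 611/11
Var(X) = E[X²] - (E[X])² = 611/11 - 5041/121 = 1680/121

Var(X) = 1680/121 ≈ 13.8843


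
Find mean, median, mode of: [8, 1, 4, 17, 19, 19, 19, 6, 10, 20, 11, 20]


Sorted: [1, 4, 6, 8, 10, 11, 17, 19, 19, 19, 20, 20]
Mean = 154/12 = 77/6
Median = 14
Freq: {8: 1, 1: 1, 4: 1, 17: 1, 19: 3, 6: 1, 10: 1, 20: 2, 11: 1}
Mode: [19]

Mean=77/6, Median=14, Mode=19


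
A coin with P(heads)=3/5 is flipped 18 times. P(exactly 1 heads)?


Binomial: P(X=1) = C(18,1)×p^1×(1-p)^17
= 18 × 3/5 × 131072/762939453125 = 7077888/3814697265625

P(X=1) = 7077888/3814697265625 ≈ 0.00%


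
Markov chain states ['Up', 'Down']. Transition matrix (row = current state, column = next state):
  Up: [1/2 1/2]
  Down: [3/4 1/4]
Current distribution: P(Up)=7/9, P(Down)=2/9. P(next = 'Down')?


P(next=Down) = Σᵢ P(now=i)×P(i→Down)
= 7/9×1/2 + 2/9×1/4
= 7/18 + 1/18 = 4/9

P = 4/9 ≈ 0.4444


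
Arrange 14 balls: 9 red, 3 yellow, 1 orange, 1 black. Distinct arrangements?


14!/(9!×3!×1!×1!) = 40040

40040


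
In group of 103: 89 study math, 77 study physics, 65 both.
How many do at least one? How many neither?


|A∪B| = 89+77-65 = 101
Neither = 103-101 = 2

At least one: 101; Neither: 2


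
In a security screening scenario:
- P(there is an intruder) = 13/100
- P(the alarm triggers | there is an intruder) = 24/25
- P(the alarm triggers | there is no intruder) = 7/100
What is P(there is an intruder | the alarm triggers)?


Using Bayes' theorem:
P(A|B) = P(B|A)·P(A) / P(B)

P(the alarm triggers) = 24/25 × 13/100 + 7/100 × 87/100
= 78/625 + 609/10000 = 1857/10000

P(there is an intruder|the alarm triggers) = (78/625) / (1857/10000) = 416/619

P(there is an intruder|the alarm triggers) = 416/619 ≈ 67.21%


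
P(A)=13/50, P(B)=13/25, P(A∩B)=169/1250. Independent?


P(A)×P(B) = 169/1250
P(A∩B) = 169/1250
Equal ✓ → Independent

Yes, independent


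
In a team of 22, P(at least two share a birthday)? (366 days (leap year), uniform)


P(all different) = Π(366-i)/366 for i=0..21
= 0.525249
P(match) = 1 - 0.525249 = 0.474751

P ≈ 0.4748 ≈ 47.48%


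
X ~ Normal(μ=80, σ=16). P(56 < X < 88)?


z₁=(56-80)/16=-1.5, z₂=(88-80)/16=0.5
P = Φ(0.5) - Φ(-1.5) = 0.691462 - 0.066807 = 0.624655 ≈ 0.6247

P(56 < X < 88) ≈ 0.6247


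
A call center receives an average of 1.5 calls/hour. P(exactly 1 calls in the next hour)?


Poisson(λ=1.5): P(X=1) = e^(-λ)×λ^k/k!
= e^(-1.5) × 1.5^1 / 1!
≈ 0.2231301601 × 1.5 / 1 ≈ 0.334695

P(X=1) ≈ 0.334695 ≈ 33.47%


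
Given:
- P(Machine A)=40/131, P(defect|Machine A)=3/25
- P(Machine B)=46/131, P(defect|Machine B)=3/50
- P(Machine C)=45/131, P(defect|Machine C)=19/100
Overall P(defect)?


P(B) = Σ P(B|Aᵢ)×P(Aᵢ)
  3/25×40/131 = 24/655
  3/50×46/131 = 69/3275
  19/100×45/131 = 171/2620
Sum = 1611/13100

P(defect) = 1611/13100 ≈ 12.30%


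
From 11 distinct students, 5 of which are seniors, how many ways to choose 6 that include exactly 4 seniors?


Choose 4 of the 5 seniors and 2 of the other 6 students:
C(5,4)×C(6,2) = 5×15 = 75

75


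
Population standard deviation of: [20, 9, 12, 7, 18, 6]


Mean = 72/6 = 12
  (20-12)²=64
  (9-12)²=9
  (12-12)²=0
  (7-12)²=25
  (18-12)²=36
  (6-12)²=36
Σ(x-μ)² = 170
σ² = 170/6 = 85/3

σ = √(85/3) ≈ 5.3229


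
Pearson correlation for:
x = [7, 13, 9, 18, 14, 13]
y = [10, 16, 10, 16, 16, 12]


n=6, Σx=74, Σy=80, Σxy=1036, Σx²=988, Σy²=1112
r = (6×1036 - 74×80)/√((6×988 - 74²)(6×1112 - 80²))
= 296/√(452×272) = 296/√122944 ≈ 296/350.6337 ≈ 0.8442

r ≈ 0.8442


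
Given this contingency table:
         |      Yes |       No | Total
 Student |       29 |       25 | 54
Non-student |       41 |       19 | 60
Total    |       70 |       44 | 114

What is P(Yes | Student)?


P(Yes | Student) = 29/(29+25) = 29/54

P(Yes|Student) = 29/54 ≈ 53.70%


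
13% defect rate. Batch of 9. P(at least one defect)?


P(all good) = (87/100)^9 = 285544154243029527/1000000000000000000
P(≥1 defect) = 714455845756970473/1000000000000000000

P = 714455845756970473/1000000000000000000 ≈ 71.45%


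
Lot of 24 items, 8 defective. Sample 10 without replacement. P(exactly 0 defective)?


Hypergeometric: C(8,0)×C(16,10)/C(24,10)
= 1×8008/1961256 = 91/22287

P(X=0) = 91/22287 ≈ 0.41%


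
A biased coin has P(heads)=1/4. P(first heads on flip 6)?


Geometric: P(X=6) = (1-p)^(k-1)×p = (3/4)^5×1/4 = 243/4096

P(X=6) = 243/4096 ≈ 5.93%


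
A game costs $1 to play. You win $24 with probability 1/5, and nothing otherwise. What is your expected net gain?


E[gain] = (24-1)×1/5 + (-1)×4/5
= 23/5 - 4/5 = 19/5

Expected net gain = $19/5 ≈ $3.80


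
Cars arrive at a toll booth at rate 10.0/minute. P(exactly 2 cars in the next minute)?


Poisson(λ=10.0): P(X=2) = e^(-λ)×λ^k/k!
= e^(-10.0) × 10.0^2 / 2!
≈ 4.539992976e-05 × 100 / 2 ≈ 0.002270

P(X=2) ≈ 0.002270 ≈ 0.23%


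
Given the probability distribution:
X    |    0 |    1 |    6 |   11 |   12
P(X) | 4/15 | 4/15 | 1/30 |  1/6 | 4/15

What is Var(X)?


E[X] = 11/2
E[X²] = 1801/30
Var(X) = E[X²] - (E[X])² = 1801/30 - 121/4 = 1787/60

Var(X) = 1787/60 ≈ 29.7833


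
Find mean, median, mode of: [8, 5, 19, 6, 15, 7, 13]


Sorted: [5, 6, 7, 8, 13, 15, 19]
Mean = 73/7
Median = 8
Freq: {8: 1, 5: 1, 19: 1, 6: 1, 15: 1, 7: 1, 13: 1}
Mode: No mode

Mean=73/7, Median=8, Mode=No mode


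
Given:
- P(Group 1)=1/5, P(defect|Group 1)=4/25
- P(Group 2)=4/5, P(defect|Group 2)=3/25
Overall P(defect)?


P(B) = Σ P(B|Aᵢ)×P(Aᵢ)
  4/25×1/5 = 4/125
  3/25×4/5 = 12/125
Sum = 16/125

P(defect) = 16/125 ≈ 12.80%


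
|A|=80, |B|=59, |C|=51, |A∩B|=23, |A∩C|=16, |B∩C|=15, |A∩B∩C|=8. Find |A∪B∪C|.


|A∪B∪C| = 80+59+51-23-16-15+8 = 144

|A∪B∪C| = 144


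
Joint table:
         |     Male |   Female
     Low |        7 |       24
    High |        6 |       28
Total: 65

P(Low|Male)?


P(Low|Male) = 7/(7+6) = 7/13

P = 7/13 ≈ 53.85%


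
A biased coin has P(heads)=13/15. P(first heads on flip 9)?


Geometric: P(X=9) = (1-p)^(k-1)×p = (2/15)^8×13/15 = 3328/38443359375

P(X=9) = 3328/38443359375 ≈ 0.00%


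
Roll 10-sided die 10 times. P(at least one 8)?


P(no 8)^10 = (9/10)^10 = 3486784401/10000000000
P(≥1) = 1 - 3486784401/10000000000 = 6513215599/10000000000

P = 6513215599/10000000000 ≈ 65.13%


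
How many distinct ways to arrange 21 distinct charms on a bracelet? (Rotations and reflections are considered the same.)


Free circular arrangements: rotations and reflections both identified.
(n-1)!/2 = 20!/2 = 2432902008176640000/2 = 1216451004088320000

1216451004088320000


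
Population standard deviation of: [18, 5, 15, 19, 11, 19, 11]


Mean = 98/7 = 14
  (18-14)²=16
  (5-14)²=81
  (15-14)²=1
  (19-14)²=25
  (11-14)²=9
  (19-14)²=25
  (11-14)²=9
Σ(x-μ)² = 166
σ² = 166/7

σ = √(166/7) ≈ 4.8697


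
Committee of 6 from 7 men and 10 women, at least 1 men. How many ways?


Count by #men:
  1M,5W: C(7,1)×C(10,5)=1764
  2M,4W: C(7,2)×C(10,4)=4410
  3M,3W: C(7,3)×C(10,3)=4200
  4M,2W: C(7,4)×C(10,2)=1575
  5M,1W: C(7,5)×C(10,1)=210
  6M,0W: C(7,6)×C(10,0)=7
Total = 12166

12166


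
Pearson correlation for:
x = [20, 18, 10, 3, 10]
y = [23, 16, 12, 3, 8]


n=5, Σx=61, Σy=62, Σxy=957, Σx²=933, Σy²=1002
r = (5×957 - 61×62)/√((5×933 - 61²)(5×1002 - 62²))
= 1003/√(944×1166) = 1003/√1100704 ≈ 1003/1049.1444 ≈ 0.9560

r ≈ 0.9560


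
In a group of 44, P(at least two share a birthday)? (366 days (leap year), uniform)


P(all different) = Π(366-i)/366 for i=0..43
= 0.067633
P(match) = 1 - 0.067633 = 0.932367

P ≈ 0.9324 ≈ 93.24%


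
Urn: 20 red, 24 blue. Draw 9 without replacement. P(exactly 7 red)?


Hypergeometric: C(20,7)×C(24,2)/C(44,9)
= 77520×276/708930508 = 281520/9328033

P(X=7) = 281520/9328033 ≈ 3.02%


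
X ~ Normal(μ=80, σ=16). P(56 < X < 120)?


z₁=(56-80)/16=-1.5, z₂=(120-80)/16=2.5
P = Φ(2.5) - Φ(-1.5) = 0.993790 - 0.066807 = 0.926983 ≈ 0.9270

P(56 < X < 120) ≈ 0.9270


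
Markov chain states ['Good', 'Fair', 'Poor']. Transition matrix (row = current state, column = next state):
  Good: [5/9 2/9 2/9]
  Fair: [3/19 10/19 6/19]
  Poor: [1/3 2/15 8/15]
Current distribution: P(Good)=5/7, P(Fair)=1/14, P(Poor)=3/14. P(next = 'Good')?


P(next=Good) = Σᵢ P(now=i)×P(i→Good)
= 5/7×5/9 + 1/14×3/19 + 3/14×1/3
= 25/63 + 3/266 + 1/14 = 82/171

P = 82/171 ≈ 0.4795


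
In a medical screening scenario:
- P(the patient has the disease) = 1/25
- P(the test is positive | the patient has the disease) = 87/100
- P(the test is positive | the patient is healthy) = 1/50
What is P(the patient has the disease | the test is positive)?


Using Bayes' theorem:
P(A|B) = P(B|A)·P(A) / P(B)

P(the test is positive) = 87/100 × 1/25 + 1/50 × 24/25
= 87/2500 + 12/625 = 27/500

P(the patient has the disease|the test is positive) = (87/2500) / (27/500) = 29/45

P(the patient has the disease|the test is positive) = 29/45 ≈ 64.44%


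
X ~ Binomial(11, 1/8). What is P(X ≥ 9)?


P(X ≥ 9) = Σ P(X=i) for i=9..11
P(X=9) = 2695/8589934592
P(X=10) = 77/8589934592
P(X=11) = 1/8589934592
Sum = 2773/8589934592

P(X ≥ 9) = 2773/8589934592 ≈ 0.00%


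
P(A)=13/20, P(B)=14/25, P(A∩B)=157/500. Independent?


P(A)×P(B) = 91/250
P(A∩B) = 157/500
Not equal → NOT independent

No, not independent


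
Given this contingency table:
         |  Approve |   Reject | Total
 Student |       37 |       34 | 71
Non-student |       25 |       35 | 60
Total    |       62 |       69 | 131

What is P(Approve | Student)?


P(Approve | Student) = 37/(37+34) = 37/71

P(Approve|Student) = 37/71 ≈ 52.11%


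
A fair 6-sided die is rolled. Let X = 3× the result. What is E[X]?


E[die] = (1+6)/2 = 7/2
E[X] = 3 × 7/2 = 21/2

E[X] = 21/2


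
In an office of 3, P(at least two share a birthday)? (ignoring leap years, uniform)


P(all different) = Π(365-i)/365 for i=0..2
= 0.991796
P(match) = 1 - 0.991796 = 0.008204

P ≈ 0.0082 ≈ 0.82%


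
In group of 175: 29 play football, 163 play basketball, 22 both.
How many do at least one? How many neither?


|A∪B| = 29+163-22 = 170
Neither = 175-170 = 5

At least one: 170; Neither: 5


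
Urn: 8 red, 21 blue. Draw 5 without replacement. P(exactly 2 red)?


Hypergeometric: C(8,2)×C(21,3)/C(29,5)
= 28×1330/118755 = 1064/3393

P(X=2) = 1064/3393 ≈ 31.36%


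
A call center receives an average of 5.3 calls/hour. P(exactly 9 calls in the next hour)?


Poisson(λ=5.3): P(X=9) = e^(-λ)×λ^k/k!
= e^(-5.3) × 5.3^9 / 9!
≈ 0.004991593907 × 3299763.5918 / 362880 ≈ 0.045390

P(X=9) ≈ 0.045390 ≈ 4.54%


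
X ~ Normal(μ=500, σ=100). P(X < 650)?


z = (650-500)/100 = 1.5
P(Z < 1.5) = 0.9332

P(X < 650) ≈ 0.9332


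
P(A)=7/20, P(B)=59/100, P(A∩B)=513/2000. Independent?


P(A)×P(B) = 413/2000
P(A∩B) = 513/2000
Not equal → NOT independent

No, not independent


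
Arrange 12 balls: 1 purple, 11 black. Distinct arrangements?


12!/(1!×11!) = 12

12


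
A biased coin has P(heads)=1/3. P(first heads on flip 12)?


Geometric: P(X=12) = (1-p)^(k-1)×p = (2/3)^11×1/3 = 2048/531441

P(X=12) = 2048/531441 ≈ 0.39%


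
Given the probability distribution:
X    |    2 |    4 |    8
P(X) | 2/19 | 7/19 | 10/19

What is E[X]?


E[X] = Σ x·P(X=x)
= (2)×(2/19) + (4)×(7/19) + (8)×(10/19)
= 112/19

E[X] = 112/19


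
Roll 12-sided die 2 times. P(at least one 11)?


P(no 11)^2 = (11/12)^2 = 121/144
P(≥1) = 1 - 121/144 = 23/144

P = 23/144 ≈ 15.97%


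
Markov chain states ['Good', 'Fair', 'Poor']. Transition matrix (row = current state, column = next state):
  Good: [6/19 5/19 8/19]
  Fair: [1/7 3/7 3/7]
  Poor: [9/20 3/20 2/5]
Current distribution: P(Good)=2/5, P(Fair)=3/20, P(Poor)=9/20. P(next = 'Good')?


P(next=Good) = Σᵢ P(now=i)×P(i→Good)
= 2/5×6/19 + 3/20×1/7 + 9/20×9/20
= 12/95 + 3/140 + 81/400 = 18633/53200

P = 18633/53200 ≈ 0.3502


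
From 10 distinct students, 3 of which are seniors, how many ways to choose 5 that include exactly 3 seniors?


Choose 3 of the 3 seniors and 2 of the other 7 students:
C(3,3)×C(7,2) = 1×21 = 21

21


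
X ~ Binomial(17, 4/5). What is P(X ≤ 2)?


P(X ≤ 2) = Σ P(X=i) for i=0..2
P(X=0) = 1/762939453125
P(X=1) = 68/762939453125
P(X=2) = 2176/762939453125
Sum = 449/152587890625

P(X ≤ 2) = 449/152587890625 ≈ 0.00%


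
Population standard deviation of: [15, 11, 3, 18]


Mean = 47/4
  (15-47/4)²=169/16
  (11-47/4)²=9/16
  (3-47/4)²=1225/16
  (18-47/4)²=625/16
Σ(x-μ)² = 507/4
σ² = (507/4)/4 = 507/16

σ = √(507/16) ≈ 5.6292


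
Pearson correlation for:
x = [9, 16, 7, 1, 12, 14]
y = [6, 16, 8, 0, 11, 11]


n=6, Σx=59, Σy=52, Σxy=652, Σx²=727, Σy²=598
r = (6×652 - 59×52)/√((6×727 - 59²)(6×598 - 52²))
= 844/√(881×884) = 844/√778804 ≈ 844/882.4987 ≈ 0.9564

r ≈ 0.9564


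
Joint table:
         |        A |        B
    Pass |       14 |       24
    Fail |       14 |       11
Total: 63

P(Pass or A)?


P(Pass∨A) = P(Pass) + P(A) - P(Pass∧A)
= (38 + 28 - 14)/63 = 52/63

P = 52/63 ≈ 82.54%


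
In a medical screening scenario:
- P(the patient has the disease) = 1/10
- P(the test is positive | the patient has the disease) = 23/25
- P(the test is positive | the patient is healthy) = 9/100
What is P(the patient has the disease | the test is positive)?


Using Bayes' theorem:
P(A|B) = P(B|A)·P(A) / P(B)

P(the test is positive) = 23/25 × 1/10 + 9/100 × 9/10
= 23/250 + 81/1000 = 173/1000

P(the patient has the disease|the test is positive) = (23/250) / (173/1000) = 92/173

P(the patient has the disease|the test is positive) = 92/173 ≈ 53.18%


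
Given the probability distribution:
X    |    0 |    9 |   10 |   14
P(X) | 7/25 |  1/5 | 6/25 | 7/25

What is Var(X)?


E[X] = 203/25
E[X²] = 2377/25
Var(X) = E[X²] - (E[X])² = 2377/25 - 41209/625 = 18216/625

Var(X) = 18216/625 ≈ 29.1456


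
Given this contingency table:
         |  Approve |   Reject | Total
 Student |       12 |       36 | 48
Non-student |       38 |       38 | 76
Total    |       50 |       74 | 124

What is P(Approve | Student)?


P(Approve | Student) = 12/(12+36) = 12/48 = 1/4

P(Approve|Student) = 1/4 ≈ 25.00%


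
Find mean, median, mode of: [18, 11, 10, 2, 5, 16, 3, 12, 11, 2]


Sorted: [2, 2, 3, 5, 10, 11, 11, 12, 16, 18]
Mean = 90/10 = 9
Median = 21/2
Freq: {18: 1, 11: 2, 10: 1, 2: 2, 5: 1, 16: 1, 3: 1, 12: 1}
Mode: [2, 11]

Mean=9, Median=21/2, Mode=[2, 11]


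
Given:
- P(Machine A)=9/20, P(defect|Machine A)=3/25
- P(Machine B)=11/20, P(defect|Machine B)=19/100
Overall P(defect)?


P(B) = Σ P(B|Aᵢ)×P(Aᵢ)
  3/25×9/20 = 27/500
  19/100×11/20 = 209/2000
Sum = 317/2000

P(defect) = 317/2000 ≈ 15.85%


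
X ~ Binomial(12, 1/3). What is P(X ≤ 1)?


P(X ≤ 1) = Σ P(X=i) for i=0..1
P(X=0) = 4096/531441
P(X=1) = 8192/177147
Sum = 28672/531441

P(X ≤ 1) = 28672/531441 ≈ 5.40%


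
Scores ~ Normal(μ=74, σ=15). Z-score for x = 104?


z = (x - μ)/σ = (104 - 74)/15 = 2.0

z = 2.0


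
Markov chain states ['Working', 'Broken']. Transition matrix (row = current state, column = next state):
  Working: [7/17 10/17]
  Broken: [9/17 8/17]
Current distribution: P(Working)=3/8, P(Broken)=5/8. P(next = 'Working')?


P(next=Working) = Σᵢ P(now=i)×P(i→Working)
= 3/8×7/17 + 5/8×9/17
= 21/136 + 45/136 = 33/68

P = 33/68 ≈ 0.4853


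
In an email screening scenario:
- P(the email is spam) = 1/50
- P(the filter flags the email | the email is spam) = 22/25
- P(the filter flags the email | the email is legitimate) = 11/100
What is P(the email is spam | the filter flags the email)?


Using Bayes' theorem:
P(A|B) = P(B|A)·P(A) / P(B)

P(the filter flags the email) = 22/25 × 1/50 + 11/100 × 49/50
= 11/625 + 539/5000 = 627/5000

P(the email is spam|the filter flags the email) = (11/625) / (627/5000) = 8/57

P(the email is spam|the filter flags the email) = 8/57 ≈ 14.04%


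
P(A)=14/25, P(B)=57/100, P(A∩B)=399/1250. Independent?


P(A)×P(B) = 399/1250
P(A∩B) = 399/1250
Equal ✓ → Independent

Yes, independent


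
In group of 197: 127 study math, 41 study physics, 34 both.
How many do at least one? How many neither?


|A∪B| = 127+41-34 = 134
Neither = 197-134 = 63

At least one: 134; Neither: 63


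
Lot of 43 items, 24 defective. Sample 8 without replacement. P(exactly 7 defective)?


Hypergeometric: C(24,7)×C(19,1)/C(43,8)
= 346104×19/145008513 = 38456/848003

P(X=7) = 38456/848003 ≈ 4.53%


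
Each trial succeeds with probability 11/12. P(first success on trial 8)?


Geometric: P(X=8) = (1-p)^(k-1)×p = (1/12)^7×11/12 = 11/429981696

P(X=8) = 11/429981696 ≈ 0.00%


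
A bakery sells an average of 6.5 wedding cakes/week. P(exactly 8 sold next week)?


Poisson(λ=6.5): P(X=8) = e^(-λ)×λ^k/k!
= e^(-6.5) × 6.5^8 / 8!
≈ 0.001503439193 × 3186448.12891 / 40320 ≈ 0.118815

P(X=8) ≈ 0.118815 ≈ 11.88%


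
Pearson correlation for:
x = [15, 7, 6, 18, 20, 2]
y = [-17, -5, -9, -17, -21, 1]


n=6, Σx=68, Σy=-68, Σxy=-1068, Σx²=1038, Σy²=1126
r = (6×(-1068) - 68×(-68))/√((6×1038 - 68²)(6×1126 - (-68)²))
= -1784/√(1604×2132) = -1784/√3419728 ≈ -1784/1849.2507 ≈ -0.9647

r ≈ -0.9647


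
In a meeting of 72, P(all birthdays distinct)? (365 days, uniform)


P(all different) = Π(365-i)/365 for i=0..71
= (365/365)×(364/365)×...×(294/365)
= 0.000547

P ≈ 0.0005 ≈ 0.05%


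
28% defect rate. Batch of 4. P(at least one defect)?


P(all good) = (18/25)^4 = 104976/390625
P(≥1 defect) = 285649/390625

P = 285649/390625 ≈ 73.13%


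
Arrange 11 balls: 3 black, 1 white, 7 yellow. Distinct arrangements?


11!/(3!×1!×7!) = 1320

1320


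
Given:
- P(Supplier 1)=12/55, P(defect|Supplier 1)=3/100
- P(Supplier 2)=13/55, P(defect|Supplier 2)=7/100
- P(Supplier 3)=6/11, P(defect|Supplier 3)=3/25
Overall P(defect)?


P(B) = Σ P(B|Aᵢ)×P(Aᵢ)
  3/100×12/55 = 9/1375
  7/100×13/55 = 91/5500
  3/25×6/11 = 18/275
Sum = 487/5500

P(defect) = 487/5500 ≈ 8.85%


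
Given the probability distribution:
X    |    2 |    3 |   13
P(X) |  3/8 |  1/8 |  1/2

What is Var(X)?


E[X] = 61/8
E[X²] = 697/8
Var(X) = E[X²] - (E[X])² = 697/8 - 3721/64 = 1855/64

Var(X) = 1855/64 ≈ 28.9844


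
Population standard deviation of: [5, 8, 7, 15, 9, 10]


Mean = 54/6 = 9
  (5-9)²=16
  (8-9)²=1
  (7-9)²=4
  (15-9)²=36
  (9-9)²=0
  (10-9)²=1
Σ(x-μ)² = 58
σ² = 58/6 = 29/3

σ = √(29/3) ≈ 3.1091


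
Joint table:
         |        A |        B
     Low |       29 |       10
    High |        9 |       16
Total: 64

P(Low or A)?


P(Low∨A) = P(Low) + P(A) - P(Low∧A)
= (39 + 38 - 29)/64 = 48/64 = 3/4

P = 3/4 ≈ 75.00%


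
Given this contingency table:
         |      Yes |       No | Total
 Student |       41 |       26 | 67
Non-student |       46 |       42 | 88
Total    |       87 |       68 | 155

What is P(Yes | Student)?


P(Yes | Student) = 41/(41+26) = 41/67

P(Yes|Student) = 41/67 ≈ 61.19%


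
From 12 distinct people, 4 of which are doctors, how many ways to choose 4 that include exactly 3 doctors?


Choose 3 of the 4 doctors and 1 of the other 8 people:
C(4,3)×C(8,1) = 4×8 = 32

32


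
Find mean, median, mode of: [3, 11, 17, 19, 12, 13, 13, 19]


Sorted: [3, 11, 12, 13, 13, 17, 19, 19]
Mean = 107/8
Median = 13
Freq: {3: 1, 11: 1, 17: 1, 19: 2, 12: 1, 13: 2}
Mode: [13, 19]

Mean=107/8, Median=13, Mode=[13, 19]


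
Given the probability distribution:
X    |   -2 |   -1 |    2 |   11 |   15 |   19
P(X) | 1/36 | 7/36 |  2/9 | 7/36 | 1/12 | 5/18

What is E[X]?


E[X] = Σ x·P(X=x)
= (-2)×(1/36) + (-1)×(7/36) + (2)×(2/9) + (11)×(7/36) + (15)×(1/12) + (19)×(5/18)
= 319/36

E[X] = 319/36


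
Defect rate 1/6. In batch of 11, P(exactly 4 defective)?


Binomial: P(X=4) = C(11,4)×p^4×(1-p)^7
= 330 × 1/1296 × 78125/279936 = 4296875/60466176

P(X=4) = 4296875/60466176 ≈ 7.11%


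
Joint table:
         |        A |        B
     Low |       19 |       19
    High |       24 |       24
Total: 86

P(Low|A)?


P(Low|A) = 19/(19+24) = 19/43

P = 19/43 ≈ 44.19%


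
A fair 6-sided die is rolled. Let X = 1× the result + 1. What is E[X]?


E[die] = (1+6)/2 = 7/2
E[X] = 1×7/2 + 1 = 9/2

E[X] = 9/2


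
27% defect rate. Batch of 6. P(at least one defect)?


P(all good) = (73/100)^6 = 151334226289/1000000000000
P(≥1 defect) = 848665773711/1000000000000

P = 848665773711/1000000000000 ≈ 84.87%


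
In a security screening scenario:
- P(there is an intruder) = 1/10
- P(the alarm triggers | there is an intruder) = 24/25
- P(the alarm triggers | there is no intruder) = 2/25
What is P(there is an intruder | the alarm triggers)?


Using Bayes' theorem:
P(A|B) = P(B|A)·P(A) / P(B)

P(the alarm triggers) = 24/25 × 1/10 + 2/25 × 9/10
= 12/125 + 9/125 = 21/125

P(there is an intruder|the alarm triggers) = (12/125) / (21/125) = 4/7

P(there is an intruder|the alarm triggers) = 4/7 ≈ 57.14%


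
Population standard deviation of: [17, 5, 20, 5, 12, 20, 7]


Mean = 86/7
  (17-86/7)²=1089/49
  (5-86/7)²=2601/49
  (20-86/7)²=2916/49
  (5-86/7)²=2601/49
  (12-86/7)²=4/49
  (20-86/7)²=2916/49
  (7-86/7)²=1369/49
Σ(x-μ)² = 1928/7
σ² = (1928/7)/7 = 1928/49

σ = √(1928/49) ≈ 6.2727


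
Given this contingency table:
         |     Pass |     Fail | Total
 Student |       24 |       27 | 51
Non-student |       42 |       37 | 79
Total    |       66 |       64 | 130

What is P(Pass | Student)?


P(Pass | Student) = 24/(24+27) = 24/51 = 8/17

P(Pass|Student) = 8/17 ≈ 47.06%


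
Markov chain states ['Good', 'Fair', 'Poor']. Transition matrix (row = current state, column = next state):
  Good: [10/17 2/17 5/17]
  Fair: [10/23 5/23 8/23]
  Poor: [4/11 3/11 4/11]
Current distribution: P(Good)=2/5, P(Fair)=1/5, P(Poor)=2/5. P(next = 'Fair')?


P(next=Fair) = Σᵢ P(now=i)×P(i→Fair)
= 2/5×2/17 + 1/5×5/23 + 2/5×3/11
= 4/85 + 1/23 + 6/55 = 4293/21505

P = 4293/21505 ≈ 0.1996


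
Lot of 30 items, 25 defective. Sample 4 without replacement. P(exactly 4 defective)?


Hypergeometric: C(25,4)×C(5,0)/C(30,4)
= 12650×1/27405 = 2530/5481

P(X=4) = 2530/5481 ≈ 46.16%


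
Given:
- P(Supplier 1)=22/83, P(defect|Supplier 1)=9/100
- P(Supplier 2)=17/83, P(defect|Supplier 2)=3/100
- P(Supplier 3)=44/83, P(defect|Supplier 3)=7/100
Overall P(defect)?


P(B) = Σ P(B|Aᵢ)×P(Aᵢ)
  9/100×22/83 = 99/4150
  3/100×17/83 = 51/8300
  7/100×44/83 = 77/2075
Sum = 557/8300

P(defect) = 557/8300 ≈ 6.71%


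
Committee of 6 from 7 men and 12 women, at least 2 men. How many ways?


Count by #men:
  2M,4W: C(7,2)×C(12,4)=10395
  3M,3W: C(7,3)×C(12,3)=7700
  4M,2W: C(7,4)×C(12,2)=2310
  5M,1W: C(7,5)×C(12,1)=252
  6M,0W: C(7,6)×C(12,0)=7
Total = 20664

20664


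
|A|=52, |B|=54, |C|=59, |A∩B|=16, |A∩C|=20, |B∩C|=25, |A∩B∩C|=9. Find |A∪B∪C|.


|A∪B∪C| = 52+54+59-16-20-25+9 = 113

|A∪B∪C| = 113


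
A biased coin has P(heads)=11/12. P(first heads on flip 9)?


Geometric: P(X=9) = (1-p)^(k-1)×p = (1/12)^8×11/12 = 11/5159780352

P(X=9) = 11/5159780352 ≈ 0.00%


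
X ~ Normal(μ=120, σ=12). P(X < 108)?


z = (108-120)/12 = -1.0
P(Z < -1.0) = 0.1587

P(X < 108) ≈ 0.1587


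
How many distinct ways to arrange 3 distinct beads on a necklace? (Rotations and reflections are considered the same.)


Free circular arrangements: rotations and reflections both identified.
(n-1)!/2 = 2!/2 = 2/2 = 1

1


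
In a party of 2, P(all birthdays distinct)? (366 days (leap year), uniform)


P(all different) = Π(366-i)/366 for i=0..1
= (366/366)×(365/366)×...×(365/366)
= 0.997268

P ≈ 0.9973 ≈ 99.73%


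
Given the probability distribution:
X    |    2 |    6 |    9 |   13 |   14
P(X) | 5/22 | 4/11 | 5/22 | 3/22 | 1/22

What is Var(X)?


E[X] = 78/11
E[X²] = 708/11
Var(X) = E[X²] - (E[X])² = 708/11 - 6084/121 = 1704/121

Var(X) = 1704/121 ≈ 14.0826


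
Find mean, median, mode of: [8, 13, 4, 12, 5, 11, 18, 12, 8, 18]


Sorted: [4, 5, 8, 8, 11, 12, 12, 13, 18, 18]
Mean = 109/10
Median = 23/2
Freq: {8: 2, 13: 1, 4: 1, 12: 2, 5: 1, 11: 1, 18: 2}
Mode: [8, 12, 18]

Mean=109/10, Median=23/2, Mode=[8, 12, 18]


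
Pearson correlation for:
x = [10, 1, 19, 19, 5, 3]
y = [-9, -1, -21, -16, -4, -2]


n=6, Σx=57, Σy=-53, Σxy=-820, Σx²=857, Σy²=799
r = (6×(-820) - 57×(-53))/√((6×857 - 57²)(6×799 - (-53)²))
= -1899/√(1893×1985) = -1899/√3757605 ≈ -1899/1938.4543 ≈ -0.9796

r ≈ -0.9796


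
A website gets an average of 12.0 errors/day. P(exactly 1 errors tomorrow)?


Poisson(λ=12.0): P(X=1) = e^(-λ)×λ^k/k!
= e^(-12.0) × 12.0^1 / 1!
≈ 6.144212353e-06 × 12 / 1 ≈ 0.000074

P(X=1) ≈ 0.000074 ≈ 0.01%
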